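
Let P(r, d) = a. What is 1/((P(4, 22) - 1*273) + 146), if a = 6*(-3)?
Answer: -1/145 ≈ -0.0068966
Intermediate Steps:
a = -18
P(r, d) = -18
1/((P(4, 22) - 1*273) + 146) = 1/((-18 - 1*273) + 146) = 1/((-18 - 273) + 146) = 1/(-291 + 146) = 1/(-145) = -1/145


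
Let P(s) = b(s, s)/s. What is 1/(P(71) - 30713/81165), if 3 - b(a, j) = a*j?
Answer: -5762715/411089893 ≈ -0.014018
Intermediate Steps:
b(a, j) = 3 - a*j
P(s) = (3 - s**2)/s (P(s) = (3 - s*s)/s = (3 - s**2)/s)
1/(P(71) - 30713/81165) = 1/((-1*71 + 3/71) - 30713/81165) = 1/((-71 + 3*(1/71)) - 30713*1/81165) = 1/((-71 + 3/71) - 30713/81165) = 1/(-5038/71 - 30713/81165) = 1/(-411089893/5762715) = -5762715/411089893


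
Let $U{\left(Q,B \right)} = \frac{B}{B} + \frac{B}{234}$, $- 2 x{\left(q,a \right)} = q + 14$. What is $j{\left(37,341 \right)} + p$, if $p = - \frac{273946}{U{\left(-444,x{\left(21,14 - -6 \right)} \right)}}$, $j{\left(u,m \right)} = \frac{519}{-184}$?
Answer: $- \frac{23590262679}{79672} \approx -2.9609 \cdot 10^{5}$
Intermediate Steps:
$x{\left(q,a \right)} = -7 - \frac{q}{2}$ ($x{\left(q,a \right)} = - \frac{q + 14}{2} = - \frac{14 + q}{2} = -7 - \frac{q}{2}$)
$j{\left(u,m \right)} = - \frac{519}{184}$ ($j{\left(u,m \right)} = 519 \left(- \frac{1}{184}\right) = - \frac{519}{184}$)
$U{\left(Q,B \right)} = 1 + \frac{B}{234}$ ($U{\left(Q,B \right)} = 1 + B \frac{1}{234} = 1 + \frac{B}{234}$)
$p = - \frac{128206728}{433}$ ($p = - \frac{273946}{1 + \frac{-7 - \frac{21}{2}}{234}} = - \frac{273946}{1 + \frac{1}{234} \left(- \frac{35}{2}\right)} = - \frac{273946}{1 - \frac{35}{468}} = - \frac{273946}{\frac{433}{468}} = \left(-273946\right) \frac{468}{433} = - \frac{128206728}{433} \approx -2.9609 \cdot 10^{5}$)
$j{\left(37,341 \right)} + p = - \frac{519}{184} - \frac{128206728}{433} = - \frac{23590262679}{79672}$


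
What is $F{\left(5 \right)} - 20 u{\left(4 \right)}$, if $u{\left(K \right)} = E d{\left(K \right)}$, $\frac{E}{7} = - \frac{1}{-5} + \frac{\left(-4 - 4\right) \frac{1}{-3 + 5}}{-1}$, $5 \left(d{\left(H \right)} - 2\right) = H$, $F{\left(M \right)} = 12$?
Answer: $- \frac{8172}{5} \approx -1634.4$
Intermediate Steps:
$d{\left(H \right)} = 2 + \frac{H}{5}$
$E = \frac{147}{5}$ ($E = 7 \left(- \frac{1}{-5} + \frac{\left(-4 - 4\right) \frac{1}{-3 + 5}}{-1}\right) = 7 \left(\left(-1\right) \left(- \frac{1}{5}\right) + - \frac{8}{2} \left(-1\right)\right) = 7 \left(\frac{1}{5} + \left(-8\right) \frac{1}{2} \left(-1\right)\right) = 7 \left(\frac{1}{5} - -4\right) = 7 \left(\frac{1}{5} + 4\right) = 7 \cdot \frac{21}{5} = \frac{147}{5} \approx 29.4$)
$u{\left(K \right)} = \frac{294}{5} + \frac{147 K}{25}$ ($u{\left(K \right)} = \frac{147 \left(2 + \frac{K}{5}\right)}{5} = \frac{294}{5} + \frac{147 K}{25}$)
$F{\left(5 \right)} - 20 u{\left(4 \right)} = 12 - 20 \left(\frac{294}{5} + \frac{147}{25} \cdot 4\right) = 12 - 20 \left(\frac{294}{5} + \frac{588}{25}\right) = 12 - \frac{8232}{5} = - \frac{8172}{5}$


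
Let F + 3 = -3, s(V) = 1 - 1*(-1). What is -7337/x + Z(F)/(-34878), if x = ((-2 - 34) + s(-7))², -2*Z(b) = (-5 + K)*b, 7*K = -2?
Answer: -298528481/47038796 ≈ -6.3464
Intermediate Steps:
s(V) = 2 (s(V) = 1 + 1 = 2)
K = -2/7 (K = (⅐)*(-2) = -2/7 ≈ -0.28571)
F = -6 (F = -3 - 3 = -6)
Z(b) = 37*b/14 (Z(b) = -(-5 - 2/7)*b/2 = -(-37)*b/14 = 37*b/14)
x = 1156 (x = ((-2 - 34) + 2)² = (-36 + 2)² = (-34)² = 1156)
-7337/x + Z(F)/(-34878) = -7337/1156 + ((37/14)*(-6))/(-34878) = -7337*1/1156 - 111/7*(-1/34878) = -7337/1156 + 37/81382 = -298528481/47038796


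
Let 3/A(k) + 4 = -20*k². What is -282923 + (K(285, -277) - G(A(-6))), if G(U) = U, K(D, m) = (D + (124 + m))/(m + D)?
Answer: -204824303/724 ≈ -2.8291e+5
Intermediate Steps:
A(k) = 3/(-4 - 20*k²)
K(D, m) = (124 + D + m)/(D + m)
-282923 + (K(285, -277) - G(A(-6))) = -282923 + ((124 + 285 - 277)/(285 - 277) - (-3)/(4 + 20*(-6)²)) = -282923 + (132/8 - (-3)/(4 + 20*36)) = -282923 + ((⅛)*132 - (-3)/(4 + 720)) = -282923 + (33/2 - (-3)/724) = -282923 + (33/2 - 1*(-3/724)) = -282923 + (33/2 + 3/724) = -282923 + 11949/724 = -204824303/724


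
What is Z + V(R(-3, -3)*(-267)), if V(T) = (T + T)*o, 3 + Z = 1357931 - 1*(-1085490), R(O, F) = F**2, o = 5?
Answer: 2419388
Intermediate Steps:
Z = 2443418 (Z = -3 + (1357931 - 1*(-1085490)) = -3 + (1357931 + 1085490) = -3 + 2443421 = 2443418)
V(T) = 10*T (V(T) = (T + T)*5 = (2*T)*5 = 10*T)
Z + V(R(-3, -3)*(-267)) = 2443418 + 10*((-3)**2*(-267)) = 2443418 + 10*(9*(-267)) = 2443418 + 10*(-2403) = 2443418 - 24030 = 2419388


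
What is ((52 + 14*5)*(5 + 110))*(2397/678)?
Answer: 5604985/113 ≈ 49602.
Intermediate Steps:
((52 + 14*5)*(5 + 110))*(2397/678) = ((52 + 70)*115)*(2397*(1/678)) = (122*115)*(799/226) = 14030*(799/226) = 5604985/113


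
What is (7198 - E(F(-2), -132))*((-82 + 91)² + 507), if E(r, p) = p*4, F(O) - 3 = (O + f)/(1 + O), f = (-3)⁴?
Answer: 4542888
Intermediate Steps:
f = 81
F(O) = 3 + (81 + O)/(1 + O) (F(O) = 3 + (O + 81)/(1 + O) = 3 + (81 + O)/(1 + O))
E(r, p) = 4*p
(7198 - E(F(-2), -132))*((-82 + 91)² + 507) = (7198 - 4*(-132))*((-82 + 91)² + 507) = (7198 - 1*(-528))*(9² + 507) = (7198 + 528)*(81 + 507) = 7726*588 = 4542888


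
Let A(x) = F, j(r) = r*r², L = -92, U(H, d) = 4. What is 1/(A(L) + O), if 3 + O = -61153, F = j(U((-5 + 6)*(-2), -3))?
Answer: -1/61092 ≈ -1.6369e-5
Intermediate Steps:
j(r) = r³
F = 64 (F = 4³ = 64)
O = -61156 (O = -3 - 61153 = -61156)
A(x) = 64
1/(A(L) + O) = 1/(64 - 61156) = 1/(-61092) = -1/61092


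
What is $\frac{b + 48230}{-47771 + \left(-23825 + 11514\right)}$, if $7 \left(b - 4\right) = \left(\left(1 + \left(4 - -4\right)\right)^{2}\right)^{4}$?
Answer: $- \frac{43384359}{420574} \approx -103.16$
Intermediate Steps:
$b = \frac{43046749}{7}$ ($b = 4 + \frac{\left(\left(1 + \left(4 - -4\right)\right)^{2}\right)^{4}}{7} = 4 + \frac{\left(\left(1 + \left(4 + 4\right)\right)^{2}\right)^{4}}{7} = 4 + \frac{\left(\left(1 + 8\right)^{2}\right)^{4}}{7} = 4 + \frac{\left(9^{2}\right)^{4}}{7} = 4 + \frac{81^{4}}{7} = 4 + \frac{1}{7} \cdot 43046721 = 4 + \frac{43046721}{7} = \frac{43046749}{7} \approx 6.1495 \cdot 10^{6}$)
$\frac{b + 48230}{-47771 + \left(-23825 + 11514\right)} = \frac{\frac{43046749}{7} + 48230}{-47771 + \left(-23825 + 11514\right)} = \frac{43384359}{7 \left(-47771 - 12311\right)} = \frac{43384359}{7 \left(-60082\right)} = \frac{43384359}{7} \left(- \frac{1}{60082}\right) = - \frac{43384359}{420574}$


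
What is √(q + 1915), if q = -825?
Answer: √1090 ≈ 33.015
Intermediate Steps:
√(q + 1915) = √(-825 + 1915) = √1090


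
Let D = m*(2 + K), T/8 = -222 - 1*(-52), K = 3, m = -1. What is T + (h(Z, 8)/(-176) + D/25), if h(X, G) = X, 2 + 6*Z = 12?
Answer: -3590953/2640 ≈ -1360.2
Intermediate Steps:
Z = 5/3 (Z = -⅓ + (⅙)*12 = -⅓ + 2 = 5/3 ≈ 1.6667)
T = -1360 (T = 8*(-222 - 1*(-52)) = 8*(-222 + 52) = 8*(-170) = -1360)
D = -5 (D = -(2 + 3) = -1*5 = -5)
T + (h(Z, 8)/(-176) + D/25) = -1360 + ((5/3)/(-176) - 5/25) = -1360 + ((5/3)*(-1/176) - 5*1/25) = -1360 + (-5/528 - ⅕) = -1360 - 553/2640 = -3590953/2640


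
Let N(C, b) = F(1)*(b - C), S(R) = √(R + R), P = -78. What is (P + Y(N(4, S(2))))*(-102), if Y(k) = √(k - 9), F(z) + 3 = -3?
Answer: 7956 - 102*√3 ≈ 7779.3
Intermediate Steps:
F(z) = -6 (F(z) = -3 - 3 = -6)
S(R) = √2*√R (S(R) = √(2*R) = √2*√R)
N(C, b) = -6*b + 6*C (N(C, b) = -6*(b - C) = -6*b + 6*C)
Y(k) = √(-9 + k)
(P + Y(N(4, S(2))))*(-102) = (-78 + √(-9 + (-6*√2*√2 + 6*4)))*(-102) = (-78 + √(-9 + (-6*2 + 24)))*(-102) = (-78 + √(-9 + (-12 + 24)))*(-102) = (-78 + √(-9 + 12))*(-102) = (-78 + √3)*(-102) = 7956 - 102*√3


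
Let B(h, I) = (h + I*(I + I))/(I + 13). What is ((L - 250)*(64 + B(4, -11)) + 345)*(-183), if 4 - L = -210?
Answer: 1168821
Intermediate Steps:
L = 214 (L = 4 - 1*(-210) = 4 + 210 = 214)
B(h, I) = (h + 2*I²)/(13 + I) (B(h, I) = (h + I*(2*I))/(13 + I) = (h + 2*I²)/(13 + I))
((L - 250)*(64 + B(4, -11)) + 345)*(-183) = ((214 - 250)*(64 + (4 + 2*(-11)²)/(13 - 11)) + 345)*(-183) = (-36*(64 + (4 + 2*121)/2) + 345)*(-183) = (-36*(64 + (4 + 242)/2) + 345)*(-183) = (-36*(64 + (½)*246) + 345)*(-183) = (-36*(64 + 123) + 345)*(-183) = (-36*187 + 345)*(-183) = (-6732 + 345)*(-183) = -6387*(-183) = 1168821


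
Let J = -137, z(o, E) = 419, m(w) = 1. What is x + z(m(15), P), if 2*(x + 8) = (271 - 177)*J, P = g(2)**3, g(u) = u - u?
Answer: -6028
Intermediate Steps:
g(u) = 0
P = 0 (P = 0**3 = 0)
x = -6447 (x = -8 + ((271 - 177)*(-137))/2 = -8 + (94*(-137))/2 = -8 + (1/2)*(-12878) = -8 - 6439 = -6447)
x + z(m(15), P) = -6447 + 419 = -6028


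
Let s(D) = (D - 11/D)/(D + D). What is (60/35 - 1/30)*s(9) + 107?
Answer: 52355/486 ≈ 107.73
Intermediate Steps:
s(D) = (D - 11/D)/(2*D) (s(D) = (D - 11/D)/((2*D)) = (D - 11/D)*(1/(2*D)) = (D - 11/D)/(2*D))
(60/35 - 1/30)*s(9) + 107 = (60/35 - 1/30)*((1/2)*(-11 + 9**2)/9**2) + 107 = (60*(1/35) - 1*1/30)*((1/2)*(1/81)*(-11 + 81)) + 107 = (12/7 - 1/30)*((1/2)*(1/81)*70) + 107 = (353/210)*(35/81) + 107 = 353/486 + 107 = 52355/486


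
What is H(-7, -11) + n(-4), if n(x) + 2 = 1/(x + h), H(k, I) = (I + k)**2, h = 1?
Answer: 965/3 ≈ 321.67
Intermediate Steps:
n(x) = -2 + 1/(1 + x) (n(x) = -2 + 1/(x + 1) = -2 + 1/(1 + x))
H(-7, -11) + n(-4) = (-11 - 7)**2 + (-1 - 2*(-4))/(1 - 4) = (-18)**2 + (-1 + 8)/(-3) = 324 - 1/3*7 = 324 - 7/3 = 965/3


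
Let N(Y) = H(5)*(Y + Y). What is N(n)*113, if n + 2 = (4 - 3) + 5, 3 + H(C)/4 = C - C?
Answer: -10848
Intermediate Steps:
H(C) = -12 (H(C) = -12 + 4*(C - C) = -12 + 4*0 = -12 + 0 = -12)
n = 4 (n = -2 + ((4 - 3) + 5) = -2 + (1 + 5) = -2 + 6 = 4)
N(Y) = -24*Y (N(Y) = -12*(Y + Y) = -24*Y)
N(n)*113 = -24*4*113 = -96*113 = -10848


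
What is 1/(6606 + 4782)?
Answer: 1/11388 ≈ 8.7812e-5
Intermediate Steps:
1/(6606 + 4782) = 1/11388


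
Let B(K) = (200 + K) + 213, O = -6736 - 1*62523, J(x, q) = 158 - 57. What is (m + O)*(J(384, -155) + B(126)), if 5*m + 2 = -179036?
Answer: -67242624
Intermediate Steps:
J(x, q) = 101
m = -179038/5 (m = -⅖ + (⅕)*(-179036) = -⅖ - 179036/5 = -179038/5 ≈ -35808.)
O = -69259 (O = -6736 - 62523 = -69259)
B(K) = 413 + K
(m + O)*(J(384, -155) + B(126)) = (-179038/5 - 69259)*(101 + (413 + 126)) = -525333*(101 + 539)/5 = -525333/5*640 = -67242624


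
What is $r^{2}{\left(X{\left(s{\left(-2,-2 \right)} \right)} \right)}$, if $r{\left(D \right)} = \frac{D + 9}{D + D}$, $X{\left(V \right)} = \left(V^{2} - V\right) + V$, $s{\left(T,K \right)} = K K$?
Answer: $\frac{625}{1024} \approx 0.61035$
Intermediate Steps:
$s{\left(T,K \right)} = K^{2}$
$X{\left(V \right)} = V^{2}$
$r{\left(D \right)} = \frac{9 + D}{2 D}$
$r^{2}{\left(X{\left(s{\left(-2,-2 \right)} \right)} \right)} = \left(\frac{9 + \left(\left(-2\right)^{2}\right)^{2}}{2 \left(\left(-2\right)^{2}\right)^{2}}\right)^{2} = \left(\frac{9 + 4^{2}}{2 \cdot 4^{2}}\right)^{2} = \left(\frac{9 + 16}{2 \cdot 16}\right)^{2} = \left(\frac{1}{2} \cdot \frac{1}{16} \cdot 25\right)^{2} = \left(\frac{25}{32}\right)^{2} = \frac{625}{1024}$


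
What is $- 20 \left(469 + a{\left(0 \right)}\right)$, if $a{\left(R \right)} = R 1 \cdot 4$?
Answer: $-9380$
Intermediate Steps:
$a{\left(R \right)} = 4 R$ ($a{\left(R \right)} = R 4 = 4 R$)
$- 20 \left(469 + a{\left(0 \right)}\right) = - 20 \left(469 + 4 \cdot 0\right) = - 20 \left(469 + 0\right) = - 20 \cdot 469 = \left(-1\right) 9380 = -9380$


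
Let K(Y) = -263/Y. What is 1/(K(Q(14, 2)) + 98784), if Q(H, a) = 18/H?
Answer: 9/887215 ≈ 1.0144e-5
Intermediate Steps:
1/(K(Q(14, 2)) + 98784) = 1/(-263/(18/14) + 98784) = 1/(-263/(18*(1/14)) + 98784) = 1/(-263/9/7 + 98784) = 1/(-263*7/9 + 98784) = 1/(-1841/9 + 98784) = 1/(887215/9) = 9/887215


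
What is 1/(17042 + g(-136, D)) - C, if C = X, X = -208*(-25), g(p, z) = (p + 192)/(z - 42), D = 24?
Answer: -797419991/153350 ≈ -5200.0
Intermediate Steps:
g(p, z) = (192 + p)/(-42 + z)
X = 5200
C = 5200
1/(17042 + g(-136, D)) - C = 1/(17042 + (192 - 136)/(-42 + 24)) - 1*5200 = 1/(17042 + 56/(-18)) - 5200 = 1/(17042 - 1/18*56) - 5200 = 1/(17042 - 28/9) - 5200 = 1/(153350/9) - 5200 = 9/153350 - 5200 = -797419991/153350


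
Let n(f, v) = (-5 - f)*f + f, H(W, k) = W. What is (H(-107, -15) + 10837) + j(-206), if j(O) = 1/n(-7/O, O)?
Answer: 62373974/5817 ≈ 10723.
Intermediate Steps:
n(f, v) = f + f*(-5 - f) (n(f, v) = f*(-5 - f) + f = f + f*(-5 - f))
j(O) = O/(7*(4 - 7/O)) (j(O) = 1/(-(-7/O)*(4 - 7/O)) = 1/(7*(4 - 7/O)/O) = O/(7*(4 - 7/O)))
(H(-107, -15) + 10837) + j(-206) = (-107 + 10837) + (1/7)*(-206)**2/(-7 + 4*(-206)) = 10730 + (1/7)*42436/(-7 - 824) = 10730 + (1/7)*42436/(-831) = 10730 + (1/7)*42436*(-1/831) = 10730 - 42436/5817 = 62373974/5817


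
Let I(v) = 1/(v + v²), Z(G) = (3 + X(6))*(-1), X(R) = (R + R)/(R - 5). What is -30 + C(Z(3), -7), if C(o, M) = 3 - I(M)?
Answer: -1135/42 ≈ -27.024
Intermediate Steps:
X(R) = 2*R/(-5 + R) (X(R) = (2*R)/(-5 + R) = 2*R/(-5 + R))
Z(G) = -15 (Z(G) = (3 + 2*6/(-5 + 6))*(-1) = (3 + 2*6/1)*(-1) = (3 + 2*6*1)*(-1) = (3 + 12)*(-1) = 15*(-1) = -15)
C(o, M) = 3 - 1/(M*(1 + M))
-30 + C(Z(3), -7) = -30 + (3 - 1/(-7*(1 - 7))) = -30 + (3 - 1*(-⅐)/(-6)) = -30 + (3 - 1*(-⅐)*(-⅙)) = -30 + (3 - 1/42) = -30 + 125/42 = -1135/42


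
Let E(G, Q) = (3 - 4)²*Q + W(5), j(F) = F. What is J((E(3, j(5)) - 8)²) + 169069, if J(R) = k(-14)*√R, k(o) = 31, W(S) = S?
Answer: 169131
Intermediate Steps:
E(G, Q) = 5 + Q (E(G, Q) = (3 - 4)²*Q + 5 = (-1)²*Q + 5 = 1*Q + 5 = Q + 5 = 5 + Q)
J(R) = 31*√R
J((E(3, j(5)) - 8)²) + 169069 = 31*√(((5 + 5) - 8)²) + 169069 = 31*√((10 - 8)²) + 169069 = 31*√(2²) + 169069 = 31*√4 + 169069 = 31*2 + 169069 = 62 + 169069 = 169131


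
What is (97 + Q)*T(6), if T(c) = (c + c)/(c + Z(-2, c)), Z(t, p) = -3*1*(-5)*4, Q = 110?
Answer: 414/11 ≈ 37.636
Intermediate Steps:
Z(t, p) = 60 (Z(t, p) = -(-15)*4 = -3*(-20) = 60)
T(c) = 2*c/(60 + c) (T(c) = (c + c)/(c + 60) = (2*c)/(60 + c) = 2*c/(60 + c))
(97 + Q)*T(6) = (97 + 110)*(2*6/(60 + 6)) = 207*(2*6/66) = 207*(2*6*(1/66)) = 207*(2/11) = 414/11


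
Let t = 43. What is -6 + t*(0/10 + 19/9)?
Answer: 763/9 ≈ 84.778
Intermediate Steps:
-6 + t*(0/10 + 19/9) = -6 + 43*(0/10 + 19/9) = -6 + 43*(0*(1/10) + 19*(1/9)) = -6 + 43*(0 + 19/9) = -6 + 43*(19/9) = -6 + 817/9 = 763/9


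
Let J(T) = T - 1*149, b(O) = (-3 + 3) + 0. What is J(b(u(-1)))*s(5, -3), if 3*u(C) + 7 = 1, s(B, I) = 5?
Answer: -745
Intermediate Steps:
u(C) = -2 (u(C) = -7/3 + (⅓)*1 = -7/3 + ⅓ = -2)
b(O) = 0 (b(O) = 0 + 0 = 0)
J(T) = -149 + T (J(T) = T - 149 = -149 + T)
J(b(u(-1)))*s(5, -3) = (-149 + 0)*5 = -149*5 = -745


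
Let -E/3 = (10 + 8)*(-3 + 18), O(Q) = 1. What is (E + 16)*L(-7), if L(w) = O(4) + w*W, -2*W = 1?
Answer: -3573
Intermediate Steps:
W = -½ (W = -½*1 = -½ ≈ -0.50000)
E = -810 (E = -3*(10 + 8)*(-3 + 18) = -54*15 = -3*270 = -810)
L(w) = 1 - w/2 (L(w) = 1 + w*(-½) = 1 - w/2)
(E + 16)*L(-7) = (-810 + 16)*(1 - ½*(-7)) = -794*(1 + 7/2) = -794*9/2 = -3573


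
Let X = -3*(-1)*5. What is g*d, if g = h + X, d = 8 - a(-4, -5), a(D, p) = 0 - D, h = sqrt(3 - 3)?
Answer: 60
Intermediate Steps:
h = 0 (h = sqrt(0) = 0)
a(D, p) = -D
X = 15 (X = 3*5 = 15)
d = 4 (d = 8 - (-1)*(-4) = 8 - 1*4 = 8 - 4 = 4)
g = 15 (g = 0 + 15 = 15)
g*d = 15*4 = 60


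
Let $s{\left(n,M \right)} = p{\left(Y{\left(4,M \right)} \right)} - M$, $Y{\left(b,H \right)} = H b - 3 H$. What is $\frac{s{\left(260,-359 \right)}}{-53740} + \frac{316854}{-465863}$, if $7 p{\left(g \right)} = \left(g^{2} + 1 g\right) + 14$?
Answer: $- \frac{180245018007}{175248343340} \approx -1.0285$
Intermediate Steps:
$Y{\left(b,H \right)} = - 3 H + H b$
$p{\left(g \right)} = 2 + \frac{g}{7} + \frac{g^{2}}{7}$ ($p{\left(g \right)} = \frac{\left(g^{2} + 1 g\right) + 14}{7} = \frac{\left(g^{2} + g\right) + 14}{7} = \frac{\left(g + g^{2}\right) + 14}{7} = \frac{14 + g + g^{2}}{7} = 2 + \frac{g}{7} + \frac{g^{2}}{7}$)
$s{\left(n,M \right)} = 2 - \frac{6 M}{7} + \frac{M^{2}}{7}$ ($s{\left(n,M \right)} = \left(2 + \frac{M \left(-3 + 4\right)}{7} + \frac{\left(M \left(-3 + 4\right)\right)^{2}}{7}\right) - M = \left(2 + \frac{M 1}{7} + \frac{\left(M 1\right)^{2}}{7}\right) - M = \left(2 + \frac{M}{7} + \frac{M^{2}}{7}\right) - M = 2 - \frac{6 M}{7} + \frac{M^{2}}{7}$)
$\frac{s{\left(260,-359 \right)}}{-53740} + \frac{316854}{-465863} = \frac{2 - - \frac{2154}{7} + \frac{\left(-359\right)^{2}}{7}}{-53740} + \frac{316854}{-465863} = \left(2 + \frac{2154}{7} + \frac{1}{7} \cdot 128881\right) \left(- \frac{1}{53740}\right) + 316854 \left(- \frac{1}{465863}\right) = \left(2 + \frac{2154}{7} + \frac{128881}{7}\right) \left(- \frac{1}{53740}\right) - \frac{316854}{465863} = \frac{131049}{7} \left(- \frac{1}{53740}\right) - \frac{316854}{465863} = - \frac{131049}{376180} - \frac{316854}{465863} = - \frac{180245018007}{175248343340}$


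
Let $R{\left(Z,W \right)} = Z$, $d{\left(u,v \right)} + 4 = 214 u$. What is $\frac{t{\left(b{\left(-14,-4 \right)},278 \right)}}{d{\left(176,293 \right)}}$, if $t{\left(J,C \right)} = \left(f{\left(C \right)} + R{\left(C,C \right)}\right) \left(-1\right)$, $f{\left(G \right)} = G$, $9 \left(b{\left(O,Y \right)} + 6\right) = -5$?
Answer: $- \frac{139}{9415} \approx -0.014764$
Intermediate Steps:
$d{\left(u,v \right)} = -4 + 214 u$
$b{\left(O,Y \right)} = - \frac{59}{9}$ ($b{\left(O,Y \right)} = -6 + \frac{1}{9} \left(-5\right) = -6 - \frac{5}{9} = - \frac{59}{9}$)
$t{\left(J,C \right)} = - 2 C$ ($t{\left(J,C \right)} = \left(C + C\right) \left(-1\right) = 2 C \left(-1\right) = - 2 C$)
$\frac{t{\left(b{\left(-14,-4 \right)},278 \right)}}{d{\left(176,293 \right)}} = \frac{\left(-2\right) 278}{-4 + 214 \cdot 176} = - \frac{556}{-4 + 37664} = - \frac{556}{37660} = \left(-556\right) \frac{1}{37660} = - \frac{139}{9415}$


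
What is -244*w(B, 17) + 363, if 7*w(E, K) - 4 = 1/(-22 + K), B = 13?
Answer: 8069/35 ≈ 230.54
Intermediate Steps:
w(E, K) = 4/7 + 1/(7*(-22 + K))
-244*w(B, 17) + 363 = -244*(-87 + 4*17)/(7*(-22 + 17)) + 363 = -244*(-87 + 68)/(7*(-5)) + 363 = -244*(-1)*(-19)/(7*5) + 363 = -244*19/35 + 363 = -4636/35 + 363 = 8069/35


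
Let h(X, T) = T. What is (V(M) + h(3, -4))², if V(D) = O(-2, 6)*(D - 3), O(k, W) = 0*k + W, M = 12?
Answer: 2500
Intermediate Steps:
O(k, W) = W (O(k, W) = 0 + W = W)
V(D) = -18 + 6*D (V(D) = 6*(D - 3) = 6*(-3 + D) = -18 + 6*D)
(V(M) + h(3, -4))² = ((-18 + 6*12) - 4)² = ((-18 + 72) - 4)² = (54 - 4)² = 50² = 2500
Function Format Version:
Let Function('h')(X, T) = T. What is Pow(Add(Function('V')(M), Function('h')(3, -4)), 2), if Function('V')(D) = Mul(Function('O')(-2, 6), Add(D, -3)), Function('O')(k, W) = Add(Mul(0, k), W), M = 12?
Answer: 2500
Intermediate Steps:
Function('O')(k, W) = W (Function('O')(k, W) = Add(0, W) = W)
Function('V')(D) = Add(-18, Mul(6, D)) (Function('V')(D) = Mul(6, Add(D, -3)) = Mul(6, Add(-3, D)) = Add(-18, Mul(6, D)))
Pow(Add(Function('V')(M), Function('h')(3, -4)), 2) = Pow(Add(Add(-18, Mul(6, 12)), -4), 2) = Pow(Add(Add(-18, 72), -4), 2) = Pow(Add(54, -4), 2) = Pow(50, 2) = 2500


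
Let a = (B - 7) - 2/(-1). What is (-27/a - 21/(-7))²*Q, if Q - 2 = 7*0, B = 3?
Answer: 1089/2 ≈ 544.50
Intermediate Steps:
a = -2 (a = (3 - 7) - 2/(-1) = -4 - 2*(-1) = -4 + 2 = -2)
Q = 2 (Q = 2 + 7*0 = 2 + 0 = 2)
(-27/a - 21/(-7))²*Q = (-27/(-2) - 21/(-7))²*2 = (-27*(-½) - 21*(-⅐))²*2 = (27/2 + 3)²*2 = (33/2)²*2 = (1089/4)*2 = 1089/2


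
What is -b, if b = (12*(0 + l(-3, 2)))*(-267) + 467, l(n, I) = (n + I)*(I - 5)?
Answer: 9145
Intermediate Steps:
l(n, I) = (-5 + I)*(I + n) (l(n, I) = (I + n)*(-5 + I) = (-5 + I)*(I + n))
b = -9145 (b = (12*(0 + (2² - 5*2 - 5*(-3) + 2*(-3))))*(-267) + 467 = (12*(0 + (4 - 10 + 15 - 6)))*(-267) + 467 = (12*(0 + 3))*(-267) + 467 = (12*3)*(-267) + 467 = 36*(-267) + 467 = -9612 + 467 = -9145)
-b = -1*(-9145) = 9145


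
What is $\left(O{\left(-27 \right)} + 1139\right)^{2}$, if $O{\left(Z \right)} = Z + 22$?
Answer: $1285956$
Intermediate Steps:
$O{\left(Z \right)} = 22 + Z$
$\left(O{\left(-27 \right)} + 1139\right)^{2} = \left(\left(22 - 27\right) + 1139\right)^{2} = \left(-5 + 1139\right)^{2} = 1134^{2} = 1285956$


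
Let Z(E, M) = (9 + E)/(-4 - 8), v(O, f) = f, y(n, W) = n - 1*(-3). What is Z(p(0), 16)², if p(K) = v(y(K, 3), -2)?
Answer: 49/144 ≈ 0.34028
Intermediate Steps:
y(n, W) = 3 + n (y(n, W) = n + 3 = 3 + n)
p(K) = -2
Z(E, M) = -¾ - E/12 (Z(E, M) = (9 + E)/(-12) = (9 + E)*(-1/12) = -¾ - E/12)
Z(p(0), 16)² = (-¾ - 1/12*(-2))² = (-¾ + ⅙)² = (-7/12)² = 49/144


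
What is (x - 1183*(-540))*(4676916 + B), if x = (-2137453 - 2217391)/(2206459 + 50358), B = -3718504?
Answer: 1381738249428179552/2256817 ≈ 6.1225e+11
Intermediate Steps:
x = -4354844/2256817 ≈ -1.9296
(x - 1183*(-540))*(4676916 + B) = (-4354844/2256817 - 1183*(-540))*(4676916 - 3718504) = (-4354844/2256817 + 638820)*958412 = (1441695481096/2256817)*958412 = 1381738249428179552/2256817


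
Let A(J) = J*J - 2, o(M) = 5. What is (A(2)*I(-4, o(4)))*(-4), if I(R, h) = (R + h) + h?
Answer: -48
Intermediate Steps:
I(R, h) = R + 2*h
A(J) = -2 + J² (A(J) = J² - 2 = -2 + J²)
(A(2)*I(-4, o(4)))*(-4) = ((-2 + 2²)*(-4 + 2*5))*(-4) = ((-2 + 4)*(-4 + 10))*(-4) = (2*6)*(-4) = 12*(-4) = -48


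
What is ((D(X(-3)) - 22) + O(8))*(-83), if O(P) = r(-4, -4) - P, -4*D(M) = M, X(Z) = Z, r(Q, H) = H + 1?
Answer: 10707/4 ≈ 2676.8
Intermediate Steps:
r(Q, H) = 1 + H
D(M) = -M/4
O(P) = -3 - P (O(P) = (1 - 4) - P = -3 - P)
((D(X(-3)) - 22) + O(8))*(-83) = ((-1/4*(-3) - 22) + (-3 - 1*8))*(-83) = ((3/4 - 22) + (-3 - 8))*(-83) = (-85/4 - 11)*(-83) = -129/4*(-83) = 10707/4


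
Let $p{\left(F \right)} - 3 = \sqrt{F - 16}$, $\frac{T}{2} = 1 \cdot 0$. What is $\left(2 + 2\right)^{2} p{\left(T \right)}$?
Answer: $48 + 64 i \approx 48.0 + 64.0 i$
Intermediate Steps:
$T = 0$ ($T = 2 \cdot 1 \cdot 0 = 2 \cdot 0 = 0$)
$p{\left(F \right)} = 3 + \sqrt{-16 + F}$ ($p{\left(F \right)} = 3 + \sqrt{F - 16} = 3 + \sqrt{-16 + F}$)
$\left(2 + 2\right)^{2} p{\left(T \right)} = \left(2 + 2\right)^{2} \left(3 + \sqrt{-16 + 0}\right) = 4^{2} \left(3 + \sqrt{-16}\right) = 16 \left(3 + 4 i\right) = 48 + 64 i$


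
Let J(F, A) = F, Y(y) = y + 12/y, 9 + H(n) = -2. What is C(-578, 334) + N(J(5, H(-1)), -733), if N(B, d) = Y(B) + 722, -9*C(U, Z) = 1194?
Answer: 8951/15 ≈ 596.73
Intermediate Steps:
H(n) = -11 (H(n) = -9 - 2 = -11)
C(U, Z) = -398/3 (C(U, Z) = -⅑*1194 = -398/3)
N(B, d) = 722 + B + 12/B (N(B, d) = (B + 12/B) + 722 = 722 + B + 12/B)
C(-578, 334) + N(J(5, H(-1)), -733) = -398/3 + (722 + 5 + 12/5) = -398/3 + 3647/5 = 8951/15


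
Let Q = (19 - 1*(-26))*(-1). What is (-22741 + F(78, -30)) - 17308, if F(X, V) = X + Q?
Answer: -40016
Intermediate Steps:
Q = -45 (Q = (19 + 26)*(-1) = 45*(-1) = -45)
F(X, V) = -45 + X (F(X, V) = X - 45 = -45 + X)
(-22741 + F(78, -30)) - 17308 = (-22741 + (-45 + 78)) - 17308 = (-22741 + 33) - 17308 = -22708 - 17308 = -40016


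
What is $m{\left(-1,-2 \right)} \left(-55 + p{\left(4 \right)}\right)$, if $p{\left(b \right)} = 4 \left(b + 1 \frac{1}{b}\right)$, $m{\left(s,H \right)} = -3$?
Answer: $114$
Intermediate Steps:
$p{\left(b \right)} = 4 b + \frac{4}{b}$ ($p{\left(b \right)} = 4 \left(b + \frac{1}{b}\right) = 4 b + \frac{4}{b}$)
$m{\left(-1,-2 \right)} \left(-55 + p{\left(4 \right)}\right) = - 3 \left(-55 + \left(4 \cdot 4 + \frac{4}{4}\right)\right) = - 3 \left(-55 + \left(16 + 4 \cdot \frac{1}{4}\right)\right) = - 3 \left(-55 + \left(16 + 1\right)\right) = - 3 \left(-55 + 17\right) = \left(-3\right) \left(-38\right) = 114$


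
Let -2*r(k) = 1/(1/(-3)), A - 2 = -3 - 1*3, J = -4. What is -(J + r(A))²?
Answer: -25/4 ≈ -6.2500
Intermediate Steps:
A = -4 (A = 2 + (-3 - 1*3) = 2 + (-3 - 3) = 2 - 6 = -4)
r(k) = 3/2 (r(k) = -1/(2*(1/(-3))) = -1/(2*(-⅓)) = -½*(-3) = 3/2)
-(J + r(A))² = -(-4 + 3/2)² = -(-5/2)² = -1*25/4 = -25/4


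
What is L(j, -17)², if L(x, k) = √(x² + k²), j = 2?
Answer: 293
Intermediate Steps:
L(x, k) = √(k² + x²)
L(j, -17)² = (√((-17)² + 2²))² = (√(289 + 4))² = (√293)² = 293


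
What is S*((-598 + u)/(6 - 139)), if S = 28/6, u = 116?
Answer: 964/57 ≈ 16.912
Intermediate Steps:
S = 14/3 (S = 28*(1/6) = 14/3 ≈ 4.6667)
S*((-598 + u)/(6 - 139)) = 14*((-598 + 116)/(6 - 139))/3 = 14*(-482/(-133))/3 = 14*(-482*(-1/133))/3 = (14/3)*(482/133) = 964/57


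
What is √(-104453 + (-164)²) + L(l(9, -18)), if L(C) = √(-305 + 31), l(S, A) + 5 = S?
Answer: I*(√274 + √77557) ≈ 295.04*I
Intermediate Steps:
l(S, A) = -5 + S
L(C) = I*√274 (L(C) = √(-274) = I*√274)
√(-104453 + (-164)²) + L(l(9, -18)) = √(-104453 + (-164)²) + I*√274 = √(-104453 + 26896) + I*√274 = √(-77557) + I*√274 = I*√77557 + I*√274 = I*√274 + I*√77557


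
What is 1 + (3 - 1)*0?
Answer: 1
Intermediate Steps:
1 + (3 - 1)*0 = 1 + 2*0 = 1 + 0 = 1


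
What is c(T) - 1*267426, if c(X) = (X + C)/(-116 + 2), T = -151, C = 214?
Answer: -10162209/38 ≈ -2.6743e+5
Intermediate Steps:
c(X) = -107/57 - X/114 (c(X) = (X + 214)/(-116 + 2) = (214 + X)/(-114) = (214 + X)*(-1/114) = -107/57 - X/114)
c(T) - 1*267426 = (-107/57 - 1/114*(-151)) - 1*267426 = (-107/57 + 151/114) - 267426 = -21/38 - 267426 = -10162209/38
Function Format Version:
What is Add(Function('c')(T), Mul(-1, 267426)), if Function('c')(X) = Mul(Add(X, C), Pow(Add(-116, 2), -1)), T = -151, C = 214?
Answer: Rational(-10162209, 38) ≈ -2.6743e+5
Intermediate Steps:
Function('c')(X) = Add(Rational(-107, 57), Mul(Rational(-1, 114), X)) (Function('c')(X) = Mul(Add(X, 214), Pow(Add(-116, 2), -1)) = Mul(Add(214, X), Pow(-114, -1)) = Mul(Add(214, X), Rational(-1, 114)) = Add(Rational(-107, 57), Mul(Rational(-1, 114), X)))
Add(Function('c')(T), Mul(-1, 267426)) = Add(Add(Rational(-107, 57), Mul(Rational(-1, 114), -151)), Mul(-1, 267426)) = Add(Add(Rational(-107, 57), Rational(151, 114)), -267426) = Add(Rational(-21, 38), -267426) = Rational(-10162209, 38)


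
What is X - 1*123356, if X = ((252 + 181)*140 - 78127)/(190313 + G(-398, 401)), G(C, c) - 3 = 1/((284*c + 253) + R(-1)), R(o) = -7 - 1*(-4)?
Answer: -2679482601957758/21721526345 ≈ -1.2336e+5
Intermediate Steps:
R(o) = -3 (R(o) = -7 + 4 = -3)
G(C, c) = 3 + 1/(250 + 284*c) (G(C, c) = 3 + 1/((284*c + 253) - 3) = 3 + 1/((253 + 284*c) - 3) = 3 + 1/(250 + 284*c))
X = -1998143938/21721526345 (X = ((252 + 181)*140 - 78127)/(190313 + (751 + 852*401)/(2*(125 + 142*401))) = (433*140 - 78127)/(190313 + (751 + 341652)/(2*(125 + 56942))) = (60620 - 78127)/(190313 + (1/2)*342403/57067) = -17507/(190313 + (1/2)*(1/57067)*342403) = -17507/(190313 + 342403/114134) = -17507/21721526345/114134 = -17507*114134/21721526345 = -1998143938/21721526345 ≈ -0.091989)
X - 1*123356 = -1998143938/21721526345 - 1*123356 = -1998143938/21721526345 - 123356 = -2679482601957758/21721526345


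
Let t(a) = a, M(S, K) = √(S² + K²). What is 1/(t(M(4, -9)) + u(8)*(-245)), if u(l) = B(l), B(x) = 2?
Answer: -490/240003 - √97/240003 ≈ -0.0020827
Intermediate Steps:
u(l) = 2
M(S, K) = √(K² + S²)
1/(t(M(4, -9)) + u(8)*(-245)) = 1/(√((-9)² + 4²) + 2*(-245)) = 1/(√(81 + 16) - 490) = 1/(√97 - 490) = 1/(-490 + √97)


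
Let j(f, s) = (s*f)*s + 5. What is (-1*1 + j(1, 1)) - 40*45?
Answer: -1795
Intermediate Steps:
j(f, s) = 5 + f*s**2 (j(f, s) = (f*s)*s + 5 = f*s**2 + 5 = 5 + f*s**2)
(-1*1 + j(1, 1)) - 40*45 = (-1*1 + (5 + 1*1**2)) - 40*45 = (-1 + (5 + 1*1)) - 1800 = (-1 + (5 + 1)) - 1800 = (-1 + 6) - 1800 = 5 - 1800 = -1795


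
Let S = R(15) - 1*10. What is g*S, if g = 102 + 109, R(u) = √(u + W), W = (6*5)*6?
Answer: -2110 + 211*√195 ≈ 836.46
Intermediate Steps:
W = 180 (W = 30*6 = 180)
R(u) = √(180 + u) (R(u) = √(u + 180) = √(180 + u))
g = 211
S = -10 + √195 (S = √(180 + 15) - 1*10 = √195 - 10 = -10 + √195 ≈ 3.9642)
g*S = 211*(-10 + √195) = -2110 + 211*√195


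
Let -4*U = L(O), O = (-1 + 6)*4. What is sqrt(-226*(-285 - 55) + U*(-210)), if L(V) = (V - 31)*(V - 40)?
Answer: sqrt(88390) ≈ 297.30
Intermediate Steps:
O = 20 (O = 5*4 = 20)
L(V) = (-40 + V)*(-31 + V) (L(V) = (-31 + V)*(-40 + V) = (-40 + V)*(-31 + V))
U = -55 (U = -(1240 + 20**2 - 71*20)/4 = -(1240 + 400 - 1420)/4 = -1/4*220 = -55)
sqrt(-226*(-285 - 55) + U*(-210)) = sqrt(-226*(-285 - 55) - 55*(-210)) = sqrt(-226*(-340) + 11550) = sqrt(76840 + 11550) = sqrt(88390)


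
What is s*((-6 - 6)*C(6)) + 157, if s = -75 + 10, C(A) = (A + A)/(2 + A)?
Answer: 1327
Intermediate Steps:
C(A) = 2*A/(2 + A) (C(A) = (2*A)/(2 + A) = 2*A/(2 + A))
s = -65
s*((-6 - 6)*C(6)) + 157 = -65*(-6 - 6)*2*6/(2 + 6) + 157 = -(-780)*2*6/8 + 157 = -(-780)*2*6*(⅛) + 157 = -(-780)*3/2 + 157 = -65*(-18) + 157 = 1170 + 157 = 1327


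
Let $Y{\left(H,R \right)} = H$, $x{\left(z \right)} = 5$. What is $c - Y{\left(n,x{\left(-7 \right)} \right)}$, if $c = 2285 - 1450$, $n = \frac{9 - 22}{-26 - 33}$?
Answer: $\frac{49252}{59} \approx 834.78$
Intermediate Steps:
$n = \frac{13}{59}$ ($n = - \frac{13}{-59} = \left(-13\right) \left(- \frac{1}{59}\right) = \frac{13}{59} \approx 0.22034$)
$c = 835$ ($c = 2285 - 1450 = 835$)
$c - Y{\left(n,x{\left(-7 \right)} \right)} = 835 - \frac{13}{59} = \frac{49252}{59}$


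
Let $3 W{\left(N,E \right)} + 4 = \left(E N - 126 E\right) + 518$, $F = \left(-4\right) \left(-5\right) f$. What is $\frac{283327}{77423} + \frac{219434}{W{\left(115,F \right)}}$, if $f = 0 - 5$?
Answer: $\frac{8570834254}{20826787} \approx 411.53$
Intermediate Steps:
$f = -5$ ($f = 0 - 5 = -5$)
$F = -100$ ($F = \left(-4\right) \left(-5\right) \left(-5\right) = 20 \left(-5\right) = -100$)
$W{\left(N,E \right)} = \frac{514}{3} - 42 E + \frac{E N}{3}$ ($W{\left(N,E \right)} = - \frac{4}{3} + \frac{\left(E N - 126 E\right) + 518}{3} = - \frac{4}{3} + \frac{\left(- 126 E + E N\right) + 518}{3} = - \frac{4}{3} + \frac{518 - 126 E + E N}{3} = - \frac{4}{3} + \left(\frac{518}{3} - 42 E + \frac{E N}{3}\right) = \frac{514}{3} - 42 E + \frac{E N}{3}$)
$\frac{283327}{77423} + \frac{219434}{W{\left(115,F \right)}} = \frac{283327}{77423} + \frac{219434}{\frac{514}{3} - -4200 + \frac{1}{3} \left(-100\right) 115} = 283327 \cdot \frac{1}{77423} + \frac{219434}{\frac{514}{3} + 4200 - \frac{11500}{3}} = \frac{283327}{77423} + \frac{219434}{538} = \frac{283327}{77423} + 219434 \cdot \frac{1}{538} = \frac{283327}{77423} + \frac{109717}{269} = \frac{8570834254}{20826787}$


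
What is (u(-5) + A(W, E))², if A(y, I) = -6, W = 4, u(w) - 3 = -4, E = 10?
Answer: 49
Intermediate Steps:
u(w) = -1 (u(w) = 3 - 4 = -1)
(u(-5) + A(W, E))² = (-1 - 6)² = (-7)² = 49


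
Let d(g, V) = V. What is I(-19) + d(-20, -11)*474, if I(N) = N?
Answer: -5233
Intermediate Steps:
I(-19) + d(-20, -11)*474 = -19 - 11*474 = -19 - 5214 = -5233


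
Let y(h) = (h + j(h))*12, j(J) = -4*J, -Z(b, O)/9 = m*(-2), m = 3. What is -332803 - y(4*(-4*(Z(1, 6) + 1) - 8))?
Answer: -365635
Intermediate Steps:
Z(b, O) = 54 (Z(b, O) = -27*(-2) = -9*(-6) = 54)
y(h) = -36*h (y(h) = (h - 4*h)*12 = -3*h*12 = -36*h)
-332803 - y(4*(-4*(Z(1, 6) + 1) - 8)) = -332803 - (-36)*4*(-4*(54 + 1) - 8) = -332803 - (-36)*4*(-4*55 - 8) = -332803 - (-36)*4*(-220 - 8) = -332803 - (-36)*4*(-228) = -332803 - (-36)*(-912) = -332803 - 1*32832 = -332803 - 32832 = -365635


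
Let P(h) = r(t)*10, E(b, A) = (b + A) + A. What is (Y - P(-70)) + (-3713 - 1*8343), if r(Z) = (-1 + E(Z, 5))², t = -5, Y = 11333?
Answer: -883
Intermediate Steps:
E(b, A) = b + 2*A (E(b, A) = (A + b) + A = b + 2*A)
r(Z) = (9 + Z)² (r(Z) = (-1 + (Z + 2*5))² = (-1 + (Z + 10))² = (-1 + (10 + Z))² = (9 + Z)²)
P(h) = 160 (P(h) = (9 - 5)²*10 = 4²*10 = 16*10 = 160)
(Y - P(-70)) + (-3713 - 1*8343) = (11333 - 1*160) + (-3713 - 1*8343) = (11333 - 160) + (-3713 - 8343) = 11173 - 12056 = -883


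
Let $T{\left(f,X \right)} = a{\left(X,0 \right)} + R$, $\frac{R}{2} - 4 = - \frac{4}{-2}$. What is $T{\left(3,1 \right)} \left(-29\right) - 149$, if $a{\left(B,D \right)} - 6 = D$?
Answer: $-671$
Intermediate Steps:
$a{\left(B,D \right)} = 6 + D$
$R = 12$ ($R = 8 + 2 \left(- \frac{4}{-2}\right) = 8 + 2 \left(\left(-4\right) \left(- \frac{1}{2}\right)\right) = 8 + 2 \cdot 2 = 8 + 4 = 12$)
$T{\left(f,X \right)} = 18$ ($T{\left(f,X \right)} = \left(6 + 0\right) + 12 = 6 + 12 = 18$)
$T{\left(3,1 \right)} \left(-29\right) - 149 = 18 \left(-29\right) - 149 = -522 - 149 = -671$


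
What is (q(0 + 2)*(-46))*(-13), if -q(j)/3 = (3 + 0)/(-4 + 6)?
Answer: -2691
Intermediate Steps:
q(j) = -9/2 (q(j) = -3*(3 + 0)/(-4 + 6) = -9/2)
(q(0 + 2)*(-46))*(-13) = -9/2*(-46)*(-13) = 207*(-13) = -2691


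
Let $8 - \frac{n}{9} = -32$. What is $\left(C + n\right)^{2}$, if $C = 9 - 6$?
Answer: $131769$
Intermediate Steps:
$C = 3$
$n = 360$ ($n = 72 - -288 = 72 + 288 = 360$)
$\left(C + n\right)^{2} = \left(3 + 360\right)^{2} = 363^{2} = 131769$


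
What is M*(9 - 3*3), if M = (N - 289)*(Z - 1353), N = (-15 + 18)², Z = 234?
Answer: 0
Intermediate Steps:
N = 9 (N = 3² = 9)
M = 313320 (M = (9 - 289)*(234 - 1353) = -280*(-1119) = 313320)
M*(9 - 3*3) = 313320*(9 - 3*3) = 313320*(9 - 1*9) = 313320*(9 - 9) = 313320*0 = 0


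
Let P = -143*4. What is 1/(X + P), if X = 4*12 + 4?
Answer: -1/520 ≈ -0.0019231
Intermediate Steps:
P = -572
X = 52 (X = 48 + 4 = 52)
1/(X + P) = 1/(52 - 572) = 1/(-520) = -1/520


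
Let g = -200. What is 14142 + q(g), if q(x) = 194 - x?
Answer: 14536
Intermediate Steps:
14142 + q(g) = 14142 + (194 - 1*(-200)) = 14142 + (194 + 200) = 14142 + 394 = 14536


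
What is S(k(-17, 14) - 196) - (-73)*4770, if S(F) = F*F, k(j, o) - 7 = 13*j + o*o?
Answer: 394006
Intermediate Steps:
k(j, o) = 7 + o**2 + 13*j (k(j, o) = 7 + (13*j + o*o) = 7 + (13*j + o**2) = 7 + (o**2 + 13*j) = 7 + o**2 + 13*j)
S(F) = F**2
S(k(-17, 14) - 196) - (-73)*4770 = ((7 + 14**2 + 13*(-17)) - 196)**2 - (-73)*4770 = ((7 + 196 - 221) - 196)**2 - 1*(-348210) = (-18 - 196)**2 + 348210 = (-214)**2 + 348210 = 45796 + 348210 = 394006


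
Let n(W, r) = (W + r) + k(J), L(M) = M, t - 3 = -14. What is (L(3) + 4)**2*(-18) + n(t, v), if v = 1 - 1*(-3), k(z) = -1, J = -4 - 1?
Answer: -890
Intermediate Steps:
t = -11 (t = 3 - 14 = -11)
J = -5
v = 4 (v = 1 + 3 = 4)
n(W, r) = -1 + W + r (n(W, r) = (W + r) - 1 = -1 + W + r)
(L(3) + 4)**2*(-18) + n(t, v) = (3 + 4)**2*(-18) + (-1 - 11 + 4) = 7**2*(-18) - 8 = 49*(-18) - 8 = -882 - 8 = -890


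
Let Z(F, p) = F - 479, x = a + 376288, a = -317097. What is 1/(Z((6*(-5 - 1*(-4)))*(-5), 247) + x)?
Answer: 1/58742 ≈ 1.7024e-5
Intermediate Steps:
x = 59191 (x = -317097 + 376288 = 59191)
Z(F, p) = -479 + F
1/(Z((6*(-5 - 1*(-4)))*(-5), 247) + x) = 1/((-479 + (6*(-5 - 1*(-4)))*(-5)) + 59191) = 1/((-479 + (6*(-5 + 4))*(-5)) + 59191) = 1/((-479 + (6*(-1))*(-5)) + 59191) = 1/((-479 - 6*(-5)) + 59191) = 1/((-479 + 30) + 59191) = 1/(-449 + 59191) = 1/58742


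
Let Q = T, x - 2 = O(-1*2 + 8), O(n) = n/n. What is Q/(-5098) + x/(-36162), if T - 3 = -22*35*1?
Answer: 2310080/15362823 ≈ 0.15037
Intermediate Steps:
T = -767 (T = 3 - 22*35*1 = 3 - 770*1 = 3 - 770 = -767)
O(n) = 1
x = 3 (x = 2 + 1 = 3)
Q = -767
Q/(-5098) + x/(-36162) = -767/(-5098) + 3/(-36162) = -767*(-1/5098) + 3*(-1/36162) = 767/5098 - 1/12054 = 2310080/15362823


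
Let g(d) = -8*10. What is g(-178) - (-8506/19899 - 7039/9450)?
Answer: -549007157/6964650 ≈ -78.828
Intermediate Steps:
g(d) = -80
g(-178) - (-8506/19899 - 7039/9450) = -80 - (-8506/19899 - 7039/9450) = -80 - 1*(-8164843/6964650) = -80 + 8164843/6964650 = -549007157/6964650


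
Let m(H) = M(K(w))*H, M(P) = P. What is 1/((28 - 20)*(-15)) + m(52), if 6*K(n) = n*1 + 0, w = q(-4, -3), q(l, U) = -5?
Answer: -5201/120 ≈ -43.342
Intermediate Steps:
w = -5
K(n) = n/6 (K(n) = (n*1 + 0)/6 = (n + 0)/6 = n/6)
m(H) = -5*H/6 (m(H) = ((⅙)*(-5))*H = -5*H/6)
1/((28 - 20)*(-15)) + m(52) = 1/((28 - 20)*(-15)) - ⅚*52 = 1/(8*(-15)) - 130/3 = 1/(-120) - 130/3 = -1/120 - 130/3 = -5201/120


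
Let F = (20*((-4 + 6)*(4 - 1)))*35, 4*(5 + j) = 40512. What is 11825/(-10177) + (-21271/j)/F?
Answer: -502975269967/432691438200 ≈ -1.1624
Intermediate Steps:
j = 10123 (j = -5 + (1/4)*40512 = -5 + 10128 = 10123)
F = 4200 (F = (20*(2*3))*35 = (20*6)*35 = 120*35 = 4200)
11825/(-10177) + (-21271/j)/F = 11825/(-10177) - 21271/10123/4200 = 11825*(-1/10177) - 21271*1/10123*(1/4200) = -11825/10177 - 21271/10123*1/4200 = -11825/10177 - 21271/42516600 = -502975269967/432691438200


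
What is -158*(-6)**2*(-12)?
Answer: 68256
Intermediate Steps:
-158*(-6)**2*(-12) = -158*36*(-12) = -5688*(-12) = 68256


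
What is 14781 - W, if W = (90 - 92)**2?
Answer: 14777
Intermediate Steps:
W = 4 (W = (-2)**2 = 4)
14781 - W = 14781 - 1*4 = 14781 - 4 = 14777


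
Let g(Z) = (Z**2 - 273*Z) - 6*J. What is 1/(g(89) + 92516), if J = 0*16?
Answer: 1/76140 ≈ 1.3134e-5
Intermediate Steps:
J = 0
g(Z) = Z**2 - 273*Z (g(Z) = (Z**2 - 273*Z) - 6*0 = (Z**2 - 273*Z) + 0 = Z**2 - 273*Z)
1/(g(89) + 92516) = 1/(89*(-273 + 89) + 92516) = 1/(89*(-184) + 92516) = 1/(-16376 + 92516) = 1/76140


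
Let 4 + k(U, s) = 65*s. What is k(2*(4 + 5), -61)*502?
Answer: -1992438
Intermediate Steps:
k(U, s) = -4 + 65*s
k(2*(4 + 5), -61)*502 = (-4 + 65*(-61))*502 = (-4 - 3965)*502 = -3969*502 = -1992438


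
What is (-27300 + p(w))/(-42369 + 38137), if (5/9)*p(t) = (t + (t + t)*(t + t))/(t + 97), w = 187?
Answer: 1630671/261280 ≈ 6.2411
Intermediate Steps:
p(t) = 9*(t + 4*t²)/(5*(97 + t)) (p(t) = 9*((t + (t + t)*(t + t))/(t + 97))/5 = 9*((t + (2*t)*(2*t))/(97 + t))/5 = 9*((t + 4*t²)/(97 + t))/5 = 9*(t + 4*t²)/(5*(97 + t)))
(-27300 + p(w))/(-42369 + 38137) = (-27300 + (9/5)*187*(1 + 4*187)/(97 + 187))/(-42369 + 38137) = (-27300 + (9/5)*187*(1 + 748)/284)/(-4232) = (-27300 + (9/5)*187*(1/284)*749)*(-1/4232) = (-27300 + 1260567/1420)*(-1/4232) = -37505433/1420*(-1/4232) = 1630671/261280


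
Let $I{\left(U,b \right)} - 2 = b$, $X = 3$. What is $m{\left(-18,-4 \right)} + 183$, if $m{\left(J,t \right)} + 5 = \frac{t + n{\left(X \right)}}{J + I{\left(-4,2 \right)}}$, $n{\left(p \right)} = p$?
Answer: $\frac{2493}{14} \approx 178.07$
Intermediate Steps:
$I{\left(U,b \right)} = 2 + b$
$m{\left(J,t \right)} = -5 + \frac{3 + t}{4 + J}$ ($m{\left(J,t \right)} = -5 + \frac{t + 3}{J + \left(2 + 2\right)} = -5 + \frac{3 + t}{J + 4} = -5 + \frac{3 + t}{4 + J}$)
$m{\left(-18,-4 \right)} + 183 = \frac{-17 - 4 - -90}{4 - 18} + 183 = \frac{-17 - 4 + 90}{-14} + 183 = \left(- \frac{1}{14}\right) 69 + 183 = - \frac{69}{14} + 183 = \frac{2493}{14}$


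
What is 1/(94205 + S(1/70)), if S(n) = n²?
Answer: 4900/461604501 ≈ 1.0615e-5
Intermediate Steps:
1/(94205 + S(1/70)) = 1/(94205 + (1/70)²) = 1/(94205 + 1/4900) = 1/(461604501/4900) = 4900/461604501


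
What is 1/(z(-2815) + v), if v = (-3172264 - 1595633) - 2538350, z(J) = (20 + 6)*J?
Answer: -1/7379437 ≈ -1.3551e-7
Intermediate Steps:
z(J) = 26*J
v = -7306247 (v = -4767897 - 2538350 = -7306247)
1/(z(-2815) + v) = 1/(26*(-2815) - 7306247) = 1/(-73190 - 7306247) = 1/(-7379437) = -1/7379437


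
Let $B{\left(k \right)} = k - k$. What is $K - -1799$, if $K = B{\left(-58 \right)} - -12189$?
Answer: $13988$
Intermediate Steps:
$B{\left(k \right)} = 0$
$K = 12189$ ($K = 0 - -12189 = 0 + 12189 = 12189$)
$K - -1799 = 12189 - -1799 = 12189 + 1799 = 13988$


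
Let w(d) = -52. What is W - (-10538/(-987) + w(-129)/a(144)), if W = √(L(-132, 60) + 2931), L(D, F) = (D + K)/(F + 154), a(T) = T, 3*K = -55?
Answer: -122179/11844 + √1207763142/642 ≈ 43.817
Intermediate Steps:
K = -55/3 (K = (⅓)*(-55) = -55/3 ≈ -18.333)
L(D, F) = (-55/3 + D)/(154 + F) (L(D, F) = (D - 55/3)/(F + 154) = (-55/3 + D)/(154 + F))
W = √1207763142/642 (W = √((-55/3 - 132)/(154 + 60) + 2931) = √(-451/3/214 + 2931) = √((1/214)*(-451/3) + 2931) = √(-451/642 + 2931) = √(1881251/642) = √1207763142/642 ≈ 54.132)
W - (-10538/(-987) + w(-129)/a(144)) = √1207763142/642 - (-10538/(-987) - 52/144) = √1207763142/642 - (-10538*(-1/987) - 52*1/144) = √1207763142/642 - (10538/987 - 13/36) = √1207763142/642 - 1*122179/11844 = √1207763142/642 - 122179/11844 = -122179/11844 + √1207763142/642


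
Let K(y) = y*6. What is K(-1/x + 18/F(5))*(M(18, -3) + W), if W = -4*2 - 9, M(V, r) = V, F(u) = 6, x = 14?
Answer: 123/7 ≈ 17.571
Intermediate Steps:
K(y) = 6*y
W = -17 (W = -8 - 9 = -17)
K(-1/x + 18/F(5))*(M(18, -3) + W) = (6*(-1/14 + 18/6))*(18 - 17) = (6*(-1*1/14 + 18*(⅙)))*1 = (6*(-1/14 + 3))*1 = (6*(41/14))*1 = (123/7)*1 = 123/7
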